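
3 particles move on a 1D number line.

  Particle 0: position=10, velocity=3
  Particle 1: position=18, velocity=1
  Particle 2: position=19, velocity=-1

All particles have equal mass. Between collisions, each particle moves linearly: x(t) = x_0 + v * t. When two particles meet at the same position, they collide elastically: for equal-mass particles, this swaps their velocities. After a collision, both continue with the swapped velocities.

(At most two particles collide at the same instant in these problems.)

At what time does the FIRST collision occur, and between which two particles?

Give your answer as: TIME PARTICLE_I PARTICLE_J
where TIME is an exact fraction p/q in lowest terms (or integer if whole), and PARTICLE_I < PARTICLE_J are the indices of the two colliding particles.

Answer: 1/2 1 2

Derivation:
Pair (0,1): pos 10,18 vel 3,1 -> gap=8, closing at 2/unit, collide at t=4
Pair (1,2): pos 18,19 vel 1,-1 -> gap=1, closing at 2/unit, collide at t=1/2
Earliest collision: t=1/2 between 1 and 2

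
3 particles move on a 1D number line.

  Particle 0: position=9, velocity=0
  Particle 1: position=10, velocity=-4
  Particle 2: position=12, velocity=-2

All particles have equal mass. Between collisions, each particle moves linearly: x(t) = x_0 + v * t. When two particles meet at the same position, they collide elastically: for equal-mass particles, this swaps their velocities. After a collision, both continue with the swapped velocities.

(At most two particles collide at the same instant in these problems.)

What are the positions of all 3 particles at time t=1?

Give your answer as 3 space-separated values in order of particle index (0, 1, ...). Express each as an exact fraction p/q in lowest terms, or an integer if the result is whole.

Answer: 6 9 10

Derivation:
Collision at t=1/4: particles 0 and 1 swap velocities; positions: p0=9 p1=9 p2=23/2; velocities now: v0=-4 v1=0 v2=-2
Advance to t=1 (no further collisions before then); velocities: v0=-4 v1=0 v2=-2; positions = 6 9 10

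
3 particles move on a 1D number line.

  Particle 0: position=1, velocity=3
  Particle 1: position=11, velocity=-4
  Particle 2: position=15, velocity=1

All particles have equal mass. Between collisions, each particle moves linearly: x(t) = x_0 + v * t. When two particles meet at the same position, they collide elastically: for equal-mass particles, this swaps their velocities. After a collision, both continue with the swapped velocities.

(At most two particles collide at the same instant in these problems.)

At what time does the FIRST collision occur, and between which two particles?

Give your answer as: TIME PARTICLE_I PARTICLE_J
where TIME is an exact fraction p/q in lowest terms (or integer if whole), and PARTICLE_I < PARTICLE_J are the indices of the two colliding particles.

Pair (0,1): pos 1,11 vel 3,-4 -> gap=10, closing at 7/unit, collide at t=10/7
Pair (1,2): pos 11,15 vel -4,1 -> not approaching (rel speed -5 <= 0)
Earliest collision: t=10/7 between 0 and 1

Answer: 10/7 0 1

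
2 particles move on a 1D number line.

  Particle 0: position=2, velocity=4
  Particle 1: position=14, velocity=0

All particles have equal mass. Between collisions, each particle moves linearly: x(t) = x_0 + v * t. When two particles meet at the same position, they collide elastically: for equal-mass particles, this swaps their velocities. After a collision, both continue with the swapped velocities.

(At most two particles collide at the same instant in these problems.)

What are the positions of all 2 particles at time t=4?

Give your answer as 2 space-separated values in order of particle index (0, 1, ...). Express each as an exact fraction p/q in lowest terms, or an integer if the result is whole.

Answer: 14 18

Derivation:
Collision at t=3: particles 0 and 1 swap velocities; positions: p0=14 p1=14; velocities now: v0=0 v1=4
Advance to t=4 (no further collisions before then); velocities: v0=0 v1=4; positions = 14 18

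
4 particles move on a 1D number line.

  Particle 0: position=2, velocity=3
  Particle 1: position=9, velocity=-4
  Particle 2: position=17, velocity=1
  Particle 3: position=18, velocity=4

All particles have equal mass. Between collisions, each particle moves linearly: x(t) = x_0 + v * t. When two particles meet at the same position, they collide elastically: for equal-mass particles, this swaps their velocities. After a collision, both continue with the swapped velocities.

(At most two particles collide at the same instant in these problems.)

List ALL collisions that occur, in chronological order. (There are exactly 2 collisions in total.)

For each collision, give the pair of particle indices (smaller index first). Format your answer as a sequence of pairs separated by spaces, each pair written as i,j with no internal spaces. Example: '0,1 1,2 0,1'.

Answer: 0,1 1,2

Derivation:
Collision at t=1: particles 0 and 1 swap velocities; positions: p0=5 p1=5 p2=18 p3=22; velocities now: v0=-4 v1=3 v2=1 v3=4
Collision at t=15/2: particles 1 and 2 swap velocities; positions: p0=-21 p1=49/2 p2=49/2 p3=48; velocities now: v0=-4 v1=1 v2=3 v3=4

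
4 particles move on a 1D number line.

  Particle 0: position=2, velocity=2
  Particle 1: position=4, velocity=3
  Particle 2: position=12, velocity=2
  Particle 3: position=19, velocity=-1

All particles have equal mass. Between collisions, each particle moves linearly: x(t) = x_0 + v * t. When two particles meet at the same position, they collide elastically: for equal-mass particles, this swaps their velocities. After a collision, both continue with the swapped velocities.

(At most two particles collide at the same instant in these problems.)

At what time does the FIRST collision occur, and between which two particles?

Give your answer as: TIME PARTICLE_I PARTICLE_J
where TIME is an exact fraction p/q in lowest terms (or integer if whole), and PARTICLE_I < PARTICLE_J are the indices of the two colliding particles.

Pair (0,1): pos 2,4 vel 2,3 -> not approaching (rel speed -1 <= 0)
Pair (1,2): pos 4,12 vel 3,2 -> gap=8, closing at 1/unit, collide at t=8
Pair (2,3): pos 12,19 vel 2,-1 -> gap=7, closing at 3/unit, collide at t=7/3
Earliest collision: t=7/3 between 2 and 3

Answer: 7/3 2 3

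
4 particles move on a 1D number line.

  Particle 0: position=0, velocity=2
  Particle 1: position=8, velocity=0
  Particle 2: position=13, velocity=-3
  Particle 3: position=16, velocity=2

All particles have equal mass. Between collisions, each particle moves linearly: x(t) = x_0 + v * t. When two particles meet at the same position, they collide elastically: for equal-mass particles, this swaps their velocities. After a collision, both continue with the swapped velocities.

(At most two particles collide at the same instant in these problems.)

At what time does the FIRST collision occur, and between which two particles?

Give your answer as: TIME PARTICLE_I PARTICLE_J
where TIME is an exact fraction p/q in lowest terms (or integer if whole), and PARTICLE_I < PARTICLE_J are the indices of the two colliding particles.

Answer: 5/3 1 2

Derivation:
Pair (0,1): pos 0,8 vel 2,0 -> gap=8, closing at 2/unit, collide at t=4
Pair (1,2): pos 8,13 vel 0,-3 -> gap=5, closing at 3/unit, collide at t=5/3
Pair (2,3): pos 13,16 vel -3,2 -> not approaching (rel speed -5 <= 0)
Earliest collision: t=5/3 between 1 and 2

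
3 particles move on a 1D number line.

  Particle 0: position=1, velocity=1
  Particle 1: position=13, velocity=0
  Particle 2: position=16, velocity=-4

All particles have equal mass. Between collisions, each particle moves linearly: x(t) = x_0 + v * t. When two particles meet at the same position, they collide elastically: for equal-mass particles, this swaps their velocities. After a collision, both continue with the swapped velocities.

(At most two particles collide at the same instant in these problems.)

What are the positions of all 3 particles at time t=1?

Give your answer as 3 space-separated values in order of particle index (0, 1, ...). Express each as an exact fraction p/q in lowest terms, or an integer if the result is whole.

Collision at t=3/4: particles 1 and 2 swap velocities; positions: p0=7/4 p1=13 p2=13; velocities now: v0=1 v1=-4 v2=0
Advance to t=1 (no further collisions before then); velocities: v0=1 v1=-4 v2=0; positions = 2 12 13

Answer: 2 12 13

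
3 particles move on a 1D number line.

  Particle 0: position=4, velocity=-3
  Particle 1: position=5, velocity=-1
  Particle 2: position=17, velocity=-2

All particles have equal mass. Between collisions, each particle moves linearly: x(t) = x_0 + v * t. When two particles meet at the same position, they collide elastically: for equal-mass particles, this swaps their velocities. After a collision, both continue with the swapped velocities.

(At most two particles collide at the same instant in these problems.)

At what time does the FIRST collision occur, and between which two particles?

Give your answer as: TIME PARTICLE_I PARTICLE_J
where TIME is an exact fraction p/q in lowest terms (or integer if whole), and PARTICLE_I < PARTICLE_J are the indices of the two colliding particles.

Pair (0,1): pos 4,5 vel -3,-1 -> not approaching (rel speed -2 <= 0)
Pair (1,2): pos 5,17 vel -1,-2 -> gap=12, closing at 1/unit, collide at t=12
Earliest collision: t=12 between 1 and 2

Answer: 12 1 2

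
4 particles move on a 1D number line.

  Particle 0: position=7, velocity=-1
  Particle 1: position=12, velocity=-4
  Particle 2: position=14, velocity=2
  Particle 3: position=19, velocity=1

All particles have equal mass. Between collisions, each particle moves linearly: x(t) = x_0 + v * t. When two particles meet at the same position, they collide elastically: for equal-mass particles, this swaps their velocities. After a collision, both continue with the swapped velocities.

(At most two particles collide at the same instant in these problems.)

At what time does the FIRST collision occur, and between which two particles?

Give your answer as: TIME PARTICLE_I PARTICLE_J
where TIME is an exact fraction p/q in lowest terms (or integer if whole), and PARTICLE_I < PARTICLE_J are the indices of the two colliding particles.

Pair (0,1): pos 7,12 vel -1,-4 -> gap=5, closing at 3/unit, collide at t=5/3
Pair (1,2): pos 12,14 vel -4,2 -> not approaching (rel speed -6 <= 0)
Pair (2,3): pos 14,19 vel 2,1 -> gap=5, closing at 1/unit, collide at t=5
Earliest collision: t=5/3 between 0 and 1

Answer: 5/3 0 1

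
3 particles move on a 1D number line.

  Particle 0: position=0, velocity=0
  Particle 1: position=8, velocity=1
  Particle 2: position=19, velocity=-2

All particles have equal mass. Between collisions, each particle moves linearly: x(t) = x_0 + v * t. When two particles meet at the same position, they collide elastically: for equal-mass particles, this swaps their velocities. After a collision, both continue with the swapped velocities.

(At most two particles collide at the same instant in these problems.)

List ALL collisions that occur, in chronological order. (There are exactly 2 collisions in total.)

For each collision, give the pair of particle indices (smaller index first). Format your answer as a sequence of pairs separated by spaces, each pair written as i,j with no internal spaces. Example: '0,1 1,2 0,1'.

Collision at t=11/3: particles 1 and 2 swap velocities; positions: p0=0 p1=35/3 p2=35/3; velocities now: v0=0 v1=-2 v2=1
Collision at t=19/2: particles 0 and 1 swap velocities; positions: p0=0 p1=0 p2=35/2; velocities now: v0=-2 v1=0 v2=1

Answer: 1,2 0,1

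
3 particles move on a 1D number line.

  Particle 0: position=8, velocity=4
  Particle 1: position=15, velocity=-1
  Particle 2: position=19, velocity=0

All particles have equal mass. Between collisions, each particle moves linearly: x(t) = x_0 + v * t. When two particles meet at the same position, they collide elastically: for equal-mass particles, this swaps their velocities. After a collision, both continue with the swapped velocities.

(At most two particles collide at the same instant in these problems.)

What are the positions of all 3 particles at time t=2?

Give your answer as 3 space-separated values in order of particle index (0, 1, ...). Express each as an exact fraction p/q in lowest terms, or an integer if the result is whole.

Answer: 13 16 19

Derivation:
Collision at t=7/5: particles 0 and 1 swap velocities; positions: p0=68/5 p1=68/5 p2=19; velocities now: v0=-1 v1=4 v2=0
Advance to t=2 (no further collisions before then); velocities: v0=-1 v1=4 v2=0; positions = 13 16 19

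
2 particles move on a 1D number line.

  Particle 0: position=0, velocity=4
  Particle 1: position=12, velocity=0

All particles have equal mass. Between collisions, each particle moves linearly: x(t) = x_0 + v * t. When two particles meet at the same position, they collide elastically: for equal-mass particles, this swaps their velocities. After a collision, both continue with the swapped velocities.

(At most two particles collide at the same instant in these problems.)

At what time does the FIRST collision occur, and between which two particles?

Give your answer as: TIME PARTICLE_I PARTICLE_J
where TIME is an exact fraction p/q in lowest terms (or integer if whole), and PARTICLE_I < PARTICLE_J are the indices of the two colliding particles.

Pair (0,1): pos 0,12 vel 4,0 -> gap=12, closing at 4/unit, collide at t=3
Earliest collision: t=3 between 0 and 1

Answer: 3 0 1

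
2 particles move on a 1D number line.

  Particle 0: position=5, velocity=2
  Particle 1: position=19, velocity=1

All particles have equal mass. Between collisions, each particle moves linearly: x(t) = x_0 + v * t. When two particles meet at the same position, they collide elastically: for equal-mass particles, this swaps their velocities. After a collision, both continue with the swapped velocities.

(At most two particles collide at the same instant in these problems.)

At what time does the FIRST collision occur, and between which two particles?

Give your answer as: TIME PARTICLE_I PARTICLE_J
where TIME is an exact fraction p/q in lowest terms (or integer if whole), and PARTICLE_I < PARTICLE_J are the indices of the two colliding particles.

Pair (0,1): pos 5,19 vel 2,1 -> gap=14, closing at 1/unit, collide at t=14
Earliest collision: t=14 between 0 and 1

Answer: 14 0 1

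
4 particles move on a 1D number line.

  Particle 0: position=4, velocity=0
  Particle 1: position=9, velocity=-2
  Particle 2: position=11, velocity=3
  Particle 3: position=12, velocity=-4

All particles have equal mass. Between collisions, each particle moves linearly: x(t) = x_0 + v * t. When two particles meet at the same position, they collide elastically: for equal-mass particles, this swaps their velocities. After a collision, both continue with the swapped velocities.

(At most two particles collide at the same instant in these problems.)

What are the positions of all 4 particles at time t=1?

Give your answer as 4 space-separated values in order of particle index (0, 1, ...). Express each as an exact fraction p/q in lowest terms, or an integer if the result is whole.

Collision at t=1/7: particles 2 and 3 swap velocities; positions: p0=4 p1=61/7 p2=80/7 p3=80/7; velocities now: v0=0 v1=-2 v2=-4 v3=3
Advance to t=1 (no further collisions before then); velocities: v0=0 v1=-2 v2=-4 v3=3; positions = 4 7 8 14

Answer: 4 7 8 14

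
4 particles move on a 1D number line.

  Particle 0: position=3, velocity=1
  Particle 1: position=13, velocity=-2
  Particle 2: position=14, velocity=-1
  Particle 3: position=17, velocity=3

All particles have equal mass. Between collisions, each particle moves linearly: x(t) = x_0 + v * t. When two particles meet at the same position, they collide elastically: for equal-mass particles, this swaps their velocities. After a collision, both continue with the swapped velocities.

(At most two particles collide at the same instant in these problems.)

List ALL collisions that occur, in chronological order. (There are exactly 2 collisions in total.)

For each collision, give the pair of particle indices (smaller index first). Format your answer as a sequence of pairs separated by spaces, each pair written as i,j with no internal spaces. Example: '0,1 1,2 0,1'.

Answer: 0,1 1,2

Derivation:
Collision at t=10/3: particles 0 and 1 swap velocities; positions: p0=19/3 p1=19/3 p2=32/3 p3=27; velocities now: v0=-2 v1=1 v2=-1 v3=3
Collision at t=11/2: particles 1 and 2 swap velocities; positions: p0=2 p1=17/2 p2=17/2 p3=67/2; velocities now: v0=-2 v1=-1 v2=1 v3=3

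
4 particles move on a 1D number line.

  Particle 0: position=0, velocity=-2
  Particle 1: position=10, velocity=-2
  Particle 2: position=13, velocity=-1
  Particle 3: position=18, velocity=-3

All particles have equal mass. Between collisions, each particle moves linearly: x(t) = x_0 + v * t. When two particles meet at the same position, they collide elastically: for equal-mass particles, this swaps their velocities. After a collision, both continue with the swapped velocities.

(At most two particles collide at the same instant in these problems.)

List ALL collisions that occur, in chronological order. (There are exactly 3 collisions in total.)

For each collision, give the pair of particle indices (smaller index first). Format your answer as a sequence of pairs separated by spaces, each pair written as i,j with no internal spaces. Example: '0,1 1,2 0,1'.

Collision at t=5/2: particles 2 and 3 swap velocities; positions: p0=-5 p1=5 p2=21/2 p3=21/2; velocities now: v0=-2 v1=-2 v2=-3 v3=-1
Collision at t=8: particles 1 and 2 swap velocities; positions: p0=-16 p1=-6 p2=-6 p3=5; velocities now: v0=-2 v1=-3 v2=-2 v3=-1
Collision at t=18: particles 0 and 1 swap velocities; positions: p0=-36 p1=-36 p2=-26 p3=-5; velocities now: v0=-3 v1=-2 v2=-2 v3=-1

Answer: 2,3 1,2 0,1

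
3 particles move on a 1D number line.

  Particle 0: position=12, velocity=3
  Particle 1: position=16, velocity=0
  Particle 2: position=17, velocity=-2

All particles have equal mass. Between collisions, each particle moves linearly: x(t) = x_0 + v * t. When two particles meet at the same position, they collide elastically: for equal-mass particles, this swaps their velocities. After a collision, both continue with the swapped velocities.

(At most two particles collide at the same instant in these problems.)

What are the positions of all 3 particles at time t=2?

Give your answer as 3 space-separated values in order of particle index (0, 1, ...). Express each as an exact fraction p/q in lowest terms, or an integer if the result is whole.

Answer: 13 16 18

Derivation:
Collision at t=1/2: particles 1 and 2 swap velocities; positions: p0=27/2 p1=16 p2=16; velocities now: v0=3 v1=-2 v2=0
Collision at t=1: particles 0 and 1 swap velocities; positions: p0=15 p1=15 p2=16; velocities now: v0=-2 v1=3 v2=0
Collision at t=4/3: particles 1 and 2 swap velocities; positions: p0=43/3 p1=16 p2=16; velocities now: v0=-2 v1=0 v2=3
Advance to t=2 (no further collisions before then); velocities: v0=-2 v1=0 v2=3; positions = 13 16 18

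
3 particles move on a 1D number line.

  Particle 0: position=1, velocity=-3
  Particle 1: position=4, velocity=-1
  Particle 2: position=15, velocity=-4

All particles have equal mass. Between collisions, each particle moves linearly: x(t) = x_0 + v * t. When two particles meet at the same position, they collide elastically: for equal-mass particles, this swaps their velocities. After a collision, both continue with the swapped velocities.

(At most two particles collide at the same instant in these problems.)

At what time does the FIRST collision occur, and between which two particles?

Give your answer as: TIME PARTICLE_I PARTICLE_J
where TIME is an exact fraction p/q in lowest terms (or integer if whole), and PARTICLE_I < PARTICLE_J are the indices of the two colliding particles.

Answer: 11/3 1 2

Derivation:
Pair (0,1): pos 1,4 vel -3,-1 -> not approaching (rel speed -2 <= 0)
Pair (1,2): pos 4,15 vel -1,-4 -> gap=11, closing at 3/unit, collide at t=11/3
Earliest collision: t=11/3 between 1 and 2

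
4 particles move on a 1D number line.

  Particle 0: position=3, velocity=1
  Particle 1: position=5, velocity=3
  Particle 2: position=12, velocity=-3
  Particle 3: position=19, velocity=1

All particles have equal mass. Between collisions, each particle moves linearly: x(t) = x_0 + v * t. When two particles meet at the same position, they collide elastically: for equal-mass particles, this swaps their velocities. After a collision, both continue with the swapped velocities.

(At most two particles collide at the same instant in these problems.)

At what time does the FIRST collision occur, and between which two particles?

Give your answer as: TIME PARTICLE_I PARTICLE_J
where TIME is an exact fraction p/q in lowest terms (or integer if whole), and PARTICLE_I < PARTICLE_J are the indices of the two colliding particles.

Pair (0,1): pos 3,5 vel 1,3 -> not approaching (rel speed -2 <= 0)
Pair (1,2): pos 5,12 vel 3,-3 -> gap=7, closing at 6/unit, collide at t=7/6
Pair (2,3): pos 12,19 vel -3,1 -> not approaching (rel speed -4 <= 0)
Earliest collision: t=7/6 between 1 and 2

Answer: 7/6 1 2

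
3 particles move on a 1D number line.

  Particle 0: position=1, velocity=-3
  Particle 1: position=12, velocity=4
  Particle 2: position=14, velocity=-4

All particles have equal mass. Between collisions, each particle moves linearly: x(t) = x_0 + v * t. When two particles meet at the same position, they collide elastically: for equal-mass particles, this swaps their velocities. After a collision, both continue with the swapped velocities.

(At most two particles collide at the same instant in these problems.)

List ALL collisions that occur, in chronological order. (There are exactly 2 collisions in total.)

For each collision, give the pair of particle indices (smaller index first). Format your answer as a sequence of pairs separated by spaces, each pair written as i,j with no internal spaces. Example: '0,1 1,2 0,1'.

Collision at t=1/4: particles 1 and 2 swap velocities; positions: p0=1/4 p1=13 p2=13; velocities now: v0=-3 v1=-4 v2=4
Collision at t=13: particles 0 and 1 swap velocities; positions: p0=-38 p1=-38 p2=64; velocities now: v0=-4 v1=-3 v2=4

Answer: 1,2 0,1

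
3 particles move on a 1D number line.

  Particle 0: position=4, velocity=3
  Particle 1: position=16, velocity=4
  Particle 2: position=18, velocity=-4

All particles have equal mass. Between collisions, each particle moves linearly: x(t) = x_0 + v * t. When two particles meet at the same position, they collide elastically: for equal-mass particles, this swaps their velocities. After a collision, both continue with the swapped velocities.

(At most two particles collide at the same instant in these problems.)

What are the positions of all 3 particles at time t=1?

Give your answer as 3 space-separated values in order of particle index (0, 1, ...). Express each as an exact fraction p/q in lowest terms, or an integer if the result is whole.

Answer: 7 14 20

Derivation:
Collision at t=1/4: particles 1 and 2 swap velocities; positions: p0=19/4 p1=17 p2=17; velocities now: v0=3 v1=-4 v2=4
Advance to t=1 (no further collisions before then); velocities: v0=3 v1=-4 v2=4; positions = 7 14 20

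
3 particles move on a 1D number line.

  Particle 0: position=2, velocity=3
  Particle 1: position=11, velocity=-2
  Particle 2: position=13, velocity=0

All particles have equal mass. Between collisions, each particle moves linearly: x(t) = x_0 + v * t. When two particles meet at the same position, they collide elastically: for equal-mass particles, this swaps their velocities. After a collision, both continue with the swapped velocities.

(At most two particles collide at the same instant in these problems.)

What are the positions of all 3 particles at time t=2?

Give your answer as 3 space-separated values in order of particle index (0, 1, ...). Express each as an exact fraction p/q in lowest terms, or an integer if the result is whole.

Answer: 7 8 13

Derivation:
Collision at t=9/5: particles 0 and 1 swap velocities; positions: p0=37/5 p1=37/5 p2=13; velocities now: v0=-2 v1=3 v2=0
Advance to t=2 (no further collisions before then); velocities: v0=-2 v1=3 v2=0; positions = 7 8 13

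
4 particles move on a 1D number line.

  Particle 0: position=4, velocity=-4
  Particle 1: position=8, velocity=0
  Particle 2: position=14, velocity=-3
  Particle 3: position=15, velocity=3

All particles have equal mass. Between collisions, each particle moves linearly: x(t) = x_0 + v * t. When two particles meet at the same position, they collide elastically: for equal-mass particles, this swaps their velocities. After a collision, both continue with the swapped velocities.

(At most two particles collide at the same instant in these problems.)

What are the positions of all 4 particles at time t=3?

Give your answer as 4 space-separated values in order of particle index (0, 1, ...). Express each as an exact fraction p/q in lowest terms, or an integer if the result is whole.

Collision at t=2: particles 1 and 2 swap velocities; positions: p0=-4 p1=8 p2=8 p3=21; velocities now: v0=-4 v1=-3 v2=0 v3=3
Advance to t=3 (no further collisions before then); velocities: v0=-4 v1=-3 v2=0 v3=3; positions = -8 5 8 24

Answer: -8 5 8 24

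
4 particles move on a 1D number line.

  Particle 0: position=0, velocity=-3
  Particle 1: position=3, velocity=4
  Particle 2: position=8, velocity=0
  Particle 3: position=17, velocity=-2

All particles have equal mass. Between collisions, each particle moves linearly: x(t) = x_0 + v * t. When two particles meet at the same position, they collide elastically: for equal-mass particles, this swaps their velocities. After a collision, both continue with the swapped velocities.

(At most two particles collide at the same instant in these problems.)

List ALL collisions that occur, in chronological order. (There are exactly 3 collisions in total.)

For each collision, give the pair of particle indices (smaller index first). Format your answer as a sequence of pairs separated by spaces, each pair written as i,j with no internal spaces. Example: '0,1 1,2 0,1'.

Answer: 1,2 2,3 1,2

Derivation:
Collision at t=5/4: particles 1 and 2 swap velocities; positions: p0=-15/4 p1=8 p2=8 p3=29/2; velocities now: v0=-3 v1=0 v2=4 v3=-2
Collision at t=7/3: particles 2 and 3 swap velocities; positions: p0=-7 p1=8 p2=37/3 p3=37/3; velocities now: v0=-3 v1=0 v2=-2 v3=4
Collision at t=9/2: particles 1 and 2 swap velocities; positions: p0=-27/2 p1=8 p2=8 p3=21; velocities now: v0=-3 v1=-2 v2=0 v3=4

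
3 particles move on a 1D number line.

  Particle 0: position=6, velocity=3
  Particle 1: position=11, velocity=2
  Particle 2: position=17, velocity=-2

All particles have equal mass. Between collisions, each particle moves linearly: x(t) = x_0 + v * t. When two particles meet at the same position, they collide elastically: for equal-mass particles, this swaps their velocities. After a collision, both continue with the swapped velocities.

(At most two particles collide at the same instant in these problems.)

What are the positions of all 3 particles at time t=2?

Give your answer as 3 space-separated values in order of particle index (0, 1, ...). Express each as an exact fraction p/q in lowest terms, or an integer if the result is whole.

Collision at t=3/2: particles 1 and 2 swap velocities; positions: p0=21/2 p1=14 p2=14; velocities now: v0=3 v1=-2 v2=2
Advance to t=2 (no further collisions before then); velocities: v0=3 v1=-2 v2=2; positions = 12 13 15

Answer: 12 13 15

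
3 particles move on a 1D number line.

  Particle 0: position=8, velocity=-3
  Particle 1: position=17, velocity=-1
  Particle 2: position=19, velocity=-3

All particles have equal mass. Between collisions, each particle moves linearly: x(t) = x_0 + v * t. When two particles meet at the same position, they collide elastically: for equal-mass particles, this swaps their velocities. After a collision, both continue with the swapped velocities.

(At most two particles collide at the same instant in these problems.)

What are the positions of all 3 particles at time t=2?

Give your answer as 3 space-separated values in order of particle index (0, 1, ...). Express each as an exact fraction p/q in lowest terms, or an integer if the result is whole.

Collision at t=1: particles 1 and 2 swap velocities; positions: p0=5 p1=16 p2=16; velocities now: v0=-3 v1=-3 v2=-1
Advance to t=2 (no further collisions before then); velocities: v0=-3 v1=-3 v2=-1; positions = 2 13 15

Answer: 2 13 15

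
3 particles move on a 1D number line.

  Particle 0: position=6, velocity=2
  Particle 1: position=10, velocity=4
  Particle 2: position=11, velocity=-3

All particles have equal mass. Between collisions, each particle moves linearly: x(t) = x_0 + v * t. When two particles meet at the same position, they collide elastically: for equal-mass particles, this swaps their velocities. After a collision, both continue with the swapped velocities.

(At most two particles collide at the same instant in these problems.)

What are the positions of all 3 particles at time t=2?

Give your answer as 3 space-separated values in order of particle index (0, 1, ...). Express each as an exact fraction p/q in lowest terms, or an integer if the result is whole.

Answer: 5 10 18

Derivation:
Collision at t=1/7: particles 1 and 2 swap velocities; positions: p0=44/7 p1=74/7 p2=74/7; velocities now: v0=2 v1=-3 v2=4
Collision at t=1: particles 0 and 1 swap velocities; positions: p0=8 p1=8 p2=14; velocities now: v0=-3 v1=2 v2=4
Advance to t=2 (no further collisions before then); velocities: v0=-3 v1=2 v2=4; positions = 5 10 18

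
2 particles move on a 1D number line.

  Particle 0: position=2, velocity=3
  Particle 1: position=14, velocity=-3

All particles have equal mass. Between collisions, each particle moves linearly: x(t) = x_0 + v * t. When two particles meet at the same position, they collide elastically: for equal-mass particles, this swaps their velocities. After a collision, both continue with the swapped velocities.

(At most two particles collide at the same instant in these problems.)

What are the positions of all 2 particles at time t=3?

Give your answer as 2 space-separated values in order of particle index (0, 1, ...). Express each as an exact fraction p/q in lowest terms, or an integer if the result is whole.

Answer: 5 11

Derivation:
Collision at t=2: particles 0 and 1 swap velocities; positions: p0=8 p1=8; velocities now: v0=-3 v1=3
Advance to t=3 (no further collisions before then); velocities: v0=-3 v1=3; positions = 5 11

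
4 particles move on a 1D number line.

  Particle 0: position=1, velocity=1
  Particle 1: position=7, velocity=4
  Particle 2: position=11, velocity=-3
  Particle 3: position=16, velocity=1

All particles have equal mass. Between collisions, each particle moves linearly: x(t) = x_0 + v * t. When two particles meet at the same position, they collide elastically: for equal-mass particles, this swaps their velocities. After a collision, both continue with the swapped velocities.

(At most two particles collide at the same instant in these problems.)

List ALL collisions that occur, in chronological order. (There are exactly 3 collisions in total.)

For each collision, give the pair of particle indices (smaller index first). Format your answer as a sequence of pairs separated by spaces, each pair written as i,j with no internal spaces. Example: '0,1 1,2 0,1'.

Collision at t=4/7: particles 1 and 2 swap velocities; positions: p0=11/7 p1=65/7 p2=65/7 p3=116/7; velocities now: v0=1 v1=-3 v2=4 v3=1
Collision at t=5/2: particles 0 and 1 swap velocities; positions: p0=7/2 p1=7/2 p2=17 p3=37/2; velocities now: v0=-3 v1=1 v2=4 v3=1
Collision at t=3: particles 2 and 3 swap velocities; positions: p0=2 p1=4 p2=19 p3=19; velocities now: v0=-3 v1=1 v2=1 v3=4

Answer: 1,2 0,1 2,3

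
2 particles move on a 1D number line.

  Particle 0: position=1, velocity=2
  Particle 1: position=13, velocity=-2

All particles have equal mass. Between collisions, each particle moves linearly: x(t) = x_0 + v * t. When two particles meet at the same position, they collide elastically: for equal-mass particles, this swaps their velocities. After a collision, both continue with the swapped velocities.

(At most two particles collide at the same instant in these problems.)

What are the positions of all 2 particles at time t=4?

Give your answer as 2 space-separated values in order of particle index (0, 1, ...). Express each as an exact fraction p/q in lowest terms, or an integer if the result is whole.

Collision at t=3: particles 0 and 1 swap velocities; positions: p0=7 p1=7; velocities now: v0=-2 v1=2
Advance to t=4 (no further collisions before then); velocities: v0=-2 v1=2; positions = 5 9

Answer: 5 9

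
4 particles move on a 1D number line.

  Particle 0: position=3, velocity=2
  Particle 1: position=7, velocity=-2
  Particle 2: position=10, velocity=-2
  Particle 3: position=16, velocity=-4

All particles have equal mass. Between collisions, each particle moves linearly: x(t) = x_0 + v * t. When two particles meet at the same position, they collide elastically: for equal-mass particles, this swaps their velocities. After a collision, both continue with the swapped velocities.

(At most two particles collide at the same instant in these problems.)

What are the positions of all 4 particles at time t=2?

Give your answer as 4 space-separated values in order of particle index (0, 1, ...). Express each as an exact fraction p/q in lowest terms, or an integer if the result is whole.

Answer: 3 6 7 8

Derivation:
Collision at t=1: particles 0 and 1 swap velocities; positions: p0=5 p1=5 p2=8 p3=12; velocities now: v0=-2 v1=2 v2=-2 v3=-4
Collision at t=7/4: particles 1 and 2 swap velocities; positions: p0=7/2 p1=13/2 p2=13/2 p3=9; velocities now: v0=-2 v1=-2 v2=2 v3=-4
Advance to t=2 (no further collisions before then); velocities: v0=-2 v1=-2 v2=2 v3=-4; positions = 3 6 7 8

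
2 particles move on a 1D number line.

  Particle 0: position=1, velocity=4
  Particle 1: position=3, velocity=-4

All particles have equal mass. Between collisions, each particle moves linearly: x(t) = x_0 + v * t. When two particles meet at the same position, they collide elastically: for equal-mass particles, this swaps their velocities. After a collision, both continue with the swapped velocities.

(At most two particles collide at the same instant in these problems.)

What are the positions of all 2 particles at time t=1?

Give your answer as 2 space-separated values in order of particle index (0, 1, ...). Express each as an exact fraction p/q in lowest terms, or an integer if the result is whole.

Answer: -1 5

Derivation:
Collision at t=1/4: particles 0 and 1 swap velocities; positions: p0=2 p1=2; velocities now: v0=-4 v1=4
Advance to t=1 (no further collisions before then); velocities: v0=-4 v1=4; positions = -1 5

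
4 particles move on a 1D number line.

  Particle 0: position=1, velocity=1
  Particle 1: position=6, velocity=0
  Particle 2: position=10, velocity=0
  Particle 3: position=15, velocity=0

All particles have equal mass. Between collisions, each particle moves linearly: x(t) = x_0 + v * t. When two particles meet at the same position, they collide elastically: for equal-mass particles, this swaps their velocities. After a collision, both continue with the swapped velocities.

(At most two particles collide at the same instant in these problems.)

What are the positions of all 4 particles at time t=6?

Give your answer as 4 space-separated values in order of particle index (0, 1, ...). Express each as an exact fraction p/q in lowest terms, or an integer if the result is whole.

Collision at t=5: particles 0 and 1 swap velocities; positions: p0=6 p1=6 p2=10 p3=15; velocities now: v0=0 v1=1 v2=0 v3=0
Advance to t=6 (no further collisions before then); velocities: v0=0 v1=1 v2=0 v3=0; positions = 6 7 10 15

Answer: 6 7 10 15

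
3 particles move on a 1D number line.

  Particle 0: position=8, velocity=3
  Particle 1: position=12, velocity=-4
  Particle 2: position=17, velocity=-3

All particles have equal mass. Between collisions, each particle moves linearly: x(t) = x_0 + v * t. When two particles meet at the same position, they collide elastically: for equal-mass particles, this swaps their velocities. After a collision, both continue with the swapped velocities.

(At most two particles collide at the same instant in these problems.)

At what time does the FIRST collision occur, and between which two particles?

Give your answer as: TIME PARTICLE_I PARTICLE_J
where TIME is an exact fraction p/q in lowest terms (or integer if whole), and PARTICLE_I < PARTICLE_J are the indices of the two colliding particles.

Answer: 4/7 0 1

Derivation:
Pair (0,1): pos 8,12 vel 3,-4 -> gap=4, closing at 7/unit, collide at t=4/7
Pair (1,2): pos 12,17 vel -4,-3 -> not approaching (rel speed -1 <= 0)
Earliest collision: t=4/7 between 0 and 1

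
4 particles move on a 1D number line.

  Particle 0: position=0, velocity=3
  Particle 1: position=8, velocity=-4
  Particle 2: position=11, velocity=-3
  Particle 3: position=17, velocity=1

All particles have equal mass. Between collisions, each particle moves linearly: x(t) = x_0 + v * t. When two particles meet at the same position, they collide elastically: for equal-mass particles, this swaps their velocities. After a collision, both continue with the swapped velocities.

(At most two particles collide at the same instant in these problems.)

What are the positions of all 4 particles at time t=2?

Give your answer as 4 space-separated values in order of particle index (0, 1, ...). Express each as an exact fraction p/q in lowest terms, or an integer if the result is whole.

Collision at t=8/7: particles 0 and 1 swap velocities; positions: p0=24/7 p1=24/7 p2=53/7 p3=127/7; velocities now: v0=-4 v1=3 v2=-3 v3=1
Collision at t=11/6: particles 1 and 2 swap velocities; positions: p0=2/3 p1=11/2 p2=11/2 p3=113/6; velocities now: v0=-4 v1=-3 v2=3 v3=1
Advance to t=2 (no further collisions before then); velocities: v0=-4 v1=-3 v2=3 v3=1; positions = 0 5 6 19

Answer: 0 5 6 19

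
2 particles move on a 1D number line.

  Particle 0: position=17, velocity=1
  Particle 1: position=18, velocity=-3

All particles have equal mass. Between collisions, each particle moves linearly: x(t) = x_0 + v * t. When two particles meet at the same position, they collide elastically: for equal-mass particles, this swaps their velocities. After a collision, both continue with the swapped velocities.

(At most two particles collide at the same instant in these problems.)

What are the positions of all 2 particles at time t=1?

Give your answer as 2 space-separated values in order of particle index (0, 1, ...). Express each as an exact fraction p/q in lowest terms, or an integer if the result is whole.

Collision at t=1/4: particles 0 and 1 swap velocities; positions: p0=69/4 p1=69/4; velocities now: v0=-3 v1=1
Advance to t=1 (no further collisions before then); velocities: v0=-3 v1=1; positions = 15 18

Answer: 15 18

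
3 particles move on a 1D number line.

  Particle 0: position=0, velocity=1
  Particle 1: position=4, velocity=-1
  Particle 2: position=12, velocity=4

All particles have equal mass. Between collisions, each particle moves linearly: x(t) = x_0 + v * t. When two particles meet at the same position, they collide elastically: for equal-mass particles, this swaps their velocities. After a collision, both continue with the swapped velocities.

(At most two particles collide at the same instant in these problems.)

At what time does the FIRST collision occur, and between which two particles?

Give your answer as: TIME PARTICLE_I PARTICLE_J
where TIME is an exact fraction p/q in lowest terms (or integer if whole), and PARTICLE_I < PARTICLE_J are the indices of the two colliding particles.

Pair (0,1): pos 0,4 vel 1,-1 -> gap=4, closing at 2/unit, collide at t=2
Pair (1,2): pos 4,12 vel -1,4 -> not approaching (rel speed -5 <= 0)
Earliest collision: t=2 between 0 and 1

Answer: 2 0 1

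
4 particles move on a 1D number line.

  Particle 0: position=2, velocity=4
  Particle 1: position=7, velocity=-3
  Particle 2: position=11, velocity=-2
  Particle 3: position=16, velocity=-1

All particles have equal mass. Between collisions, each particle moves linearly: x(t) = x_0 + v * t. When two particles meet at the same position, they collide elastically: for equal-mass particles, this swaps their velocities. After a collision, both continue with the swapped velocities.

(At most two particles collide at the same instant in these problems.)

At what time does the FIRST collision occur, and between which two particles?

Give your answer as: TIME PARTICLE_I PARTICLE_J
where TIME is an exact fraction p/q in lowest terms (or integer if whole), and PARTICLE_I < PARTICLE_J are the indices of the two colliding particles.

Answer: 5/7 0 1

Derivation:
Pair (0,1): pos 2,7 vel 4,-3 -> gap=5, closing at 7/unit, collide at t=5/7
Pair (1,2): pos 7,11 vel -3,-2 -> not approaching (rel speed -1 <= 0)
Pair (2,3): pos 11,16 vel -2,-1 -> not approaching (rel speed -1 <= 0)
Earliest collision: t=5/7 between 0 and 1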